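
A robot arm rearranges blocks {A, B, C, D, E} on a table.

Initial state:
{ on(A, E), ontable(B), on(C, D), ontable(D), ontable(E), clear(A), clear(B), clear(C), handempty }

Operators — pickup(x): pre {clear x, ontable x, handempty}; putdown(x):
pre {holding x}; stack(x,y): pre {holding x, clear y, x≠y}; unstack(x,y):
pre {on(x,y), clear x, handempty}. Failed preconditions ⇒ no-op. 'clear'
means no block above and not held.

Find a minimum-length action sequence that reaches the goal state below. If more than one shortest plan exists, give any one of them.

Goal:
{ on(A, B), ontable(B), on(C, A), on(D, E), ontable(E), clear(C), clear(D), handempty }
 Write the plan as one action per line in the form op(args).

unstack(A, E)
stack(A, B)
unstack(C, D)
stack(C, A)
pickup(D)
stack(D, E)

step 1 (unstack(A, E)): towers=[B; D/C; E] holding=A
step 2 (stack(A, B)): towers=[B/A; D/C; E] holding=-
step 3 (unstack(C, D)): towers=[B/A; D; E] holding=C
step 4 (stack(C, A)): towers=[B/A/C; D; E] holding=-
step 5 (pickup(D)): towers=[B/A/C; E] holding=D
step 6 (stack(D, E)): towers=[B/A/C; E/D] holding=-
goal check: towers=[B/A/C; E/D] holding=- — reached (length 6, optimal by BFS)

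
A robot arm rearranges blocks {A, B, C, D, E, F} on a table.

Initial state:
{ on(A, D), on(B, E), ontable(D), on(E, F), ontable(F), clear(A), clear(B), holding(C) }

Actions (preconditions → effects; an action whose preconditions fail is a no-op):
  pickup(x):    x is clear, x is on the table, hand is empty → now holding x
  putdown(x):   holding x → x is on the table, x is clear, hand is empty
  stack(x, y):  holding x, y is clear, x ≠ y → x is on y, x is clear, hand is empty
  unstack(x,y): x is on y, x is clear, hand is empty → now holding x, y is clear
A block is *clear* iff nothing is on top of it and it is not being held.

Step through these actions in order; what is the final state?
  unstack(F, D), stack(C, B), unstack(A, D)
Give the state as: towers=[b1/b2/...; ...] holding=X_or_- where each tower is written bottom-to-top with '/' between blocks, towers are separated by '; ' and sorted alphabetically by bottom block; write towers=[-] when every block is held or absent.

step 1 (unstack(F, D)) [no-op]: towers=[D/A; F/E/B] holding=C
step 2 (stack(C, B)): towers=[D/A; F/E/B/C] holding=-
step 3 (unstack(A, D)): towers=[D; F/E/B/C] holding=A

towers=[D; F/E/B/C] holding=A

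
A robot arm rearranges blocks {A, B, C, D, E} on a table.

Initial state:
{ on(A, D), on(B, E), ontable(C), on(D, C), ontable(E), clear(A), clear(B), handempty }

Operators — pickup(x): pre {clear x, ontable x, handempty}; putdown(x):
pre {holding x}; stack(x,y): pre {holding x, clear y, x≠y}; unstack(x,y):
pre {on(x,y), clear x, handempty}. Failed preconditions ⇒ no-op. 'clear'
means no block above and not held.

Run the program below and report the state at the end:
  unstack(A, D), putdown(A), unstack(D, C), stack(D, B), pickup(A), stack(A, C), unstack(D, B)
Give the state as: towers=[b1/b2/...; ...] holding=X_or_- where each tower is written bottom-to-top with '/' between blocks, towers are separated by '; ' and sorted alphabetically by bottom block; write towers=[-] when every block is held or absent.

step 1 (unstack(A, D)): towers=[C/D; E/B] holding=A
step 2 (putdown(A)): towers=[A; C/D; E/B] holding=-
step 3 (unstack(D, C)): towers=[A; C; E/B] holding=D
step 4 (stack(D, B)): towers=[A; C; E/B/D] holding=-
step 5 (pickup(A)): towers=[C; E/B/D] holding=A
step 6 (stack(A, C)): towers=[C/A; E/B/D] holding=-
step 7 (unstack(D, B)): towers=[C/A; E/B] holding=D

towers=[C/A; E/B] holding=D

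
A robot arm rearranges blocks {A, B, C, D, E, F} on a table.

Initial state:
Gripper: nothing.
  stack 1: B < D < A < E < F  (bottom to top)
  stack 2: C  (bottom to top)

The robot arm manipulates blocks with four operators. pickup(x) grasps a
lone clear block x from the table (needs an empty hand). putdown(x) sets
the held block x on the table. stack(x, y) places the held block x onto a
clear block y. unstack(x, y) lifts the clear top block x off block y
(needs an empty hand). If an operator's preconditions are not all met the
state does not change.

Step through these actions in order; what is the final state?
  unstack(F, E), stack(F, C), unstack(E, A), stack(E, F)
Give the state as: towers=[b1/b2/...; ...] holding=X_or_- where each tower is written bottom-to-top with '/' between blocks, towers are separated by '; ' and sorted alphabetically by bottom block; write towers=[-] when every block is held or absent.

step 1 (unstack(F, E)): towers=[B/D/A/E; C] holding=F
step 2 (stack(F, C)): towers=[B/D/A/E; C/F] holding=-
step 3 (unstack(E, A)): towers=[B/D/A; C/F] holding=E
step 4 (stack(E, F)): towers=[B/D/A; C/F/E] holding=-

towers=[B/D/A; C/F/E] holding=-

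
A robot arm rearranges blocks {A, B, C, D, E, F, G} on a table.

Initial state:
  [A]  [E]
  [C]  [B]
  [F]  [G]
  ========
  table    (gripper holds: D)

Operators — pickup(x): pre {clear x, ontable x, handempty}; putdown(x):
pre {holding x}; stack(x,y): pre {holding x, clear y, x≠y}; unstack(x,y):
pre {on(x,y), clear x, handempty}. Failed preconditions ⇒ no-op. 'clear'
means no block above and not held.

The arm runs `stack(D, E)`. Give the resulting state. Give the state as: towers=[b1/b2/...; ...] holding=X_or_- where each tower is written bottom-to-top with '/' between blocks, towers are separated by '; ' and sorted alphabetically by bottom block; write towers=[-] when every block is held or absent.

towers=[F/C/A; G/B/E/D] holding=-

before: towers=[F/C/A; G/B/E] holding=D
pre[stack(D, E)]: holding(D) yes, clear(E) yes, D≠E yes
all met → apply stack(D, E)
after:  towers=[F/C/A; G/B/E/D] holding=-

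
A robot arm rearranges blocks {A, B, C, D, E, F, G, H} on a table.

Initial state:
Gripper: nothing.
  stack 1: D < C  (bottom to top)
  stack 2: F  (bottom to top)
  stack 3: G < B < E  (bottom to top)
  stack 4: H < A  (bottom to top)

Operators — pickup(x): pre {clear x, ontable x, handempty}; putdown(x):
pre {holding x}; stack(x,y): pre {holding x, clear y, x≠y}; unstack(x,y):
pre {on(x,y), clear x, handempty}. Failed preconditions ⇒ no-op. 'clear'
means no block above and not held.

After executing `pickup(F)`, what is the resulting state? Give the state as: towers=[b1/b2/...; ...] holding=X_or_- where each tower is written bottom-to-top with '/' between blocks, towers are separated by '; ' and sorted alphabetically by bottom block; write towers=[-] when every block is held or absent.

before: towers=[D/C; F; G/B/E; H/A] holding=-
pre[pickup(F)]: clear(F) ✓, ontable(F) ✓, handempty ✓
all met → apply pickup(F)
after:  towers=[D/C; G/B/E; H/A] holding=F

towers=[D/C; G/B/E; H/A] holding=F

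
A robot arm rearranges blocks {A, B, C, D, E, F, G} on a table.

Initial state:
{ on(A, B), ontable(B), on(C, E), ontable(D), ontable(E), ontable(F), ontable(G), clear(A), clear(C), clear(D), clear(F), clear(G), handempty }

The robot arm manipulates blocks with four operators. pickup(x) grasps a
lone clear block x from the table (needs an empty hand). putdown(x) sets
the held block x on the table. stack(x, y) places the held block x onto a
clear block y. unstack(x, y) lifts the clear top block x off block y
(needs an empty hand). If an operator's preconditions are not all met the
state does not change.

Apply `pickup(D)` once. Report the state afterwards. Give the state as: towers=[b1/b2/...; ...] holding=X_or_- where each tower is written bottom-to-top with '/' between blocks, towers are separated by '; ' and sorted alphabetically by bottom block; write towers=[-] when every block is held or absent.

towers=[B/A; E/C; F; G] holding=D

before: towers=[B/A; D; E/C; F; G] holding=-
pre[pickup(D)]: clear(D) yes, ontable(D) yes, handempty yes
all met → apply pickup(D)
after:  towers=[B/A; E/C; F; G] holding=D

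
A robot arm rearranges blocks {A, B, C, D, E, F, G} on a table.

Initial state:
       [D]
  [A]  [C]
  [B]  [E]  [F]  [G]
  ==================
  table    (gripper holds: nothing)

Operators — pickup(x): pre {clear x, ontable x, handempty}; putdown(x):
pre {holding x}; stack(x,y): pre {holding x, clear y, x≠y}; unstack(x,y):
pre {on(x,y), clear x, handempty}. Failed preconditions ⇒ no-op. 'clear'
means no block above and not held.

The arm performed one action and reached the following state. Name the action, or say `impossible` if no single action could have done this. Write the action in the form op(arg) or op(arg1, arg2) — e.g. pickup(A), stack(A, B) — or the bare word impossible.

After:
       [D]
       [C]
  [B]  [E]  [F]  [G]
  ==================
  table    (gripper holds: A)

target: towers=[B; E/C/D; F; G] holding=A
         pickup(F) → towers=[B/A; E/C/D; G] holding=F
         pickup(G) → towers=[B/A; E/C/D; F] holding=G
     unstack(D, C) → towers=[B/A; E/C; F; G] holding=D
     unstack(A, B) → towers=[B; E/C/D; F; G] holding=A  ← match

unstack(A, B)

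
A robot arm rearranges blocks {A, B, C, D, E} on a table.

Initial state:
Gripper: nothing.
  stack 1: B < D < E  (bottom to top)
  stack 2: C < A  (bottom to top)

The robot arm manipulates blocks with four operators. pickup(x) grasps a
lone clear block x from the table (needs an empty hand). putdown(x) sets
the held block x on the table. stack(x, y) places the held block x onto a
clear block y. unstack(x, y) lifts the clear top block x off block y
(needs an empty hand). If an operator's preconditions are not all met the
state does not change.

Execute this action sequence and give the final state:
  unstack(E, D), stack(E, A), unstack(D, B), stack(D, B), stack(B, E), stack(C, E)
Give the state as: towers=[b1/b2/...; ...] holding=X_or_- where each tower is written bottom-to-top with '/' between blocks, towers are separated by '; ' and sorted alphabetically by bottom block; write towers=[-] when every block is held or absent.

step 1 (unstack(E, D)): towers=[B/D; C/A] holding=E
step 2 (stack(E, A)): towers=[B/D; C/A/E] holding=-
step 3 (unstack(D, B)): towers=[B; C/A/E] holding=D
step 4 (stack(D, B)): towers=[B/D; C/A/E] holding=-
step 5 (stack(B, E)) [no-op]: towers=[B/D; C/A/E] holding=-
step 6 (stack(C, E)) [no-op]: towers=[B/D; C/A/E] holding=-

towers=[B/D; C/A/E] holding=-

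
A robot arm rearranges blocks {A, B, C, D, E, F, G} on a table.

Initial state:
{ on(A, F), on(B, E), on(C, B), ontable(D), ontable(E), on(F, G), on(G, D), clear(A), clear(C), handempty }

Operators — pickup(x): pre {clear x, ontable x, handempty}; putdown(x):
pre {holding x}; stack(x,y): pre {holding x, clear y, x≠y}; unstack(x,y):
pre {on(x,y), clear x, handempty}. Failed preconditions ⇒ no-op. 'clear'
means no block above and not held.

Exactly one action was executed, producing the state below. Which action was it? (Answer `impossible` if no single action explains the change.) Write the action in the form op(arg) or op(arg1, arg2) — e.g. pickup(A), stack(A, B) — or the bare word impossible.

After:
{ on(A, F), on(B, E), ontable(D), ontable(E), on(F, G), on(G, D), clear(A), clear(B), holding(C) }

target: towers=[D/G/F/A; E/B] holding=C
     unstack(A, F) → towers=[D/G/F; E/B/C] holding=A
     unstack(C, B) → towers=[D/G/F/A; E/B] holding=C  ← match

unstack(C, B)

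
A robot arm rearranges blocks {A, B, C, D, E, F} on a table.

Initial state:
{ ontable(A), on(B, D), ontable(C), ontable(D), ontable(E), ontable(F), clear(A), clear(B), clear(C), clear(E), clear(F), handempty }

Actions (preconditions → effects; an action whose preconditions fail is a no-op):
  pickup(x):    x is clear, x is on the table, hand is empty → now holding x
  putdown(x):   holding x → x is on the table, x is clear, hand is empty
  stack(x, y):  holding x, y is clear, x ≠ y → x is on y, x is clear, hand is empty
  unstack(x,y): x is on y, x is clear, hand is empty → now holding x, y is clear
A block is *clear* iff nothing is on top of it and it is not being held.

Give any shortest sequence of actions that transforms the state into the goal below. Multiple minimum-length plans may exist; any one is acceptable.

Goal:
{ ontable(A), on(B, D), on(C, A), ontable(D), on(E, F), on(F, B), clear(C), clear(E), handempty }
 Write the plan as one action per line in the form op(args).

step 1 (pickup(F)): towers=[A; C; D/B; E] holding=F
step 2 (stack(F, B)): towers=[A; C; D/B/F; E] holding=-
step 3 (pickup(E)): towers=[A; C; D/B/F] holding=E
step 4 (stack(E, F)): towers=[A; C; D/B/F/E] holding=-
step 5 (pickup(C)): towers=[A; D/B/F/E] holding=C
step 6 (stack(C, A)): towers=[A/C; D/B/F/E] holding=-
goal check: towers=[A/C; D/B/F/E] holding=- — reached (length 6, optimal by BFS)

pickup(F)
stack(F, B)
pickup(E)
stack(E, F)
pickup(C)
stack(C, A)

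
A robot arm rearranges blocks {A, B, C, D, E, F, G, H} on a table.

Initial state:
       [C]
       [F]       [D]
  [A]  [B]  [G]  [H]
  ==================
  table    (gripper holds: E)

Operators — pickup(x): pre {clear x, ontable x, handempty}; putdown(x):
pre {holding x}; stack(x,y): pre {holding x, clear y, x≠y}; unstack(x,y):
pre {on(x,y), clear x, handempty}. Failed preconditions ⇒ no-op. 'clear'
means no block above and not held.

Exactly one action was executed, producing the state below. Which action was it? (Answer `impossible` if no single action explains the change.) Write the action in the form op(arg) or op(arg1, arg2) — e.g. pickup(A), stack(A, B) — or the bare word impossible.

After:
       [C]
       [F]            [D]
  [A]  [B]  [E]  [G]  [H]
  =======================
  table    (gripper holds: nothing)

putdown(E)

target: towers=[A; B/F/C; E; G; H/D] holding=-
        putdown(E) → towers=[A; B/F/C; E; G; H/D] holding=-  ← match
       stack(E, G) → towers=[A; B/F/C; G/E; H/D] holding=-
       stack(E, A) → towers=[A/E; B/F/C; G; H/D] holding=-
       stack(E, D) → towers=[A; B/F/C; G; H/D/E] holding=-
       stack(E, C) → towers=[A; B/F/C/E; G; H/D] holding=-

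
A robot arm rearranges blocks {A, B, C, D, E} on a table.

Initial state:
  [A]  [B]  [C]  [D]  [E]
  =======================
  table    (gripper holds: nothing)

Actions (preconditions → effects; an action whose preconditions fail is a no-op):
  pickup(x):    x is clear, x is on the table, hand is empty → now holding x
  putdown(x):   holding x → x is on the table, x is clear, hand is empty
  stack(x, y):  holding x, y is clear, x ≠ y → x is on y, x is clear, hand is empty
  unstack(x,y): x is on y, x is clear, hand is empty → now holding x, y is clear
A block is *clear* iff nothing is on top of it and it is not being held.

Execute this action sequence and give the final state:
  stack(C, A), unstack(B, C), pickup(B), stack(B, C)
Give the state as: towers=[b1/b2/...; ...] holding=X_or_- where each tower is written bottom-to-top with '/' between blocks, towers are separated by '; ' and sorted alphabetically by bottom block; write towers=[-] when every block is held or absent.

step 1 (stack(C, A)) [no-op]: towers=[A; B; C; D; E] holding=-
step 2 (unstack(B, C)) [no-op]: towers=[A; B; C; D; E] holding=-
step 3 (pickup(B)): towers=[A; C; D; E] holding=B
step 4 (stack(B, C)): towers=[A; C/B; D; E] holding=-

towers=[A; C/B; D; E] holding=-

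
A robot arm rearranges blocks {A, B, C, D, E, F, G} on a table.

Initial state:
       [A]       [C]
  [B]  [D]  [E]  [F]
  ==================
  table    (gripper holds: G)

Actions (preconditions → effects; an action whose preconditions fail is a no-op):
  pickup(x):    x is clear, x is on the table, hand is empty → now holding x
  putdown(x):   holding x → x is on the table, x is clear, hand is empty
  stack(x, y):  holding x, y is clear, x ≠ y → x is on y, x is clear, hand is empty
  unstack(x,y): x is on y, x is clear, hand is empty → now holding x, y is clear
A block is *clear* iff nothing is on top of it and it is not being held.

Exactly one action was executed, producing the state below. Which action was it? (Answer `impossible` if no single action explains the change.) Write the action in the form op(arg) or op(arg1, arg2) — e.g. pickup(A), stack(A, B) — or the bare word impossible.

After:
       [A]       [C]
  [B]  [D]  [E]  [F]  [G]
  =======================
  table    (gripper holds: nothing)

target: towers=[B; D/A; E; F/C; G] holding=-
        putdown(G) → towers=[B; D/A; E; F/C; G] holding=-  ← match
       stack(G, B) → towers=[B/G; D/A; E; F/C] holding=-
       stack(G, A) → towers=[B; D/A/G; E; F/C] holding=-
       stack(G, E) → towers=[B; D/A; E/G; F/C] holding=-
       stack(G, C) → towers=[B; D/A; E; F/C/G] holding=-

putdown(G)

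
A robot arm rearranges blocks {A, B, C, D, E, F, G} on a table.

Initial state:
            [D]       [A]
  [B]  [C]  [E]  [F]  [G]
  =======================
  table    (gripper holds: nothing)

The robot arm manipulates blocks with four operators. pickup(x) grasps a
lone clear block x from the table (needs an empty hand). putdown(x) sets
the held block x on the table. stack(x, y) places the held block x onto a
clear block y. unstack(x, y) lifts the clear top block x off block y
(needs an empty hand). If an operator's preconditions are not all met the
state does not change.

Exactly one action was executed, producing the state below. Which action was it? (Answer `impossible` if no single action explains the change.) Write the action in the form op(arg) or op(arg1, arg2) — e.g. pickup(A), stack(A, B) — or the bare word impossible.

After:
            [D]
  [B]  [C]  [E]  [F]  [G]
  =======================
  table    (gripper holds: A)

target: towers=[B; C; E/D; F; G] holding=A
         pickup(B) → towers=[C; E/D; F; G/A] holding=B
         pickup(F) → towers=[B; C; E/D; G/A] holding=F
     unstack(D, E) → towers=[B; C; E; F; G/A] holding=D
     unstack(A, G) → towers=[B; C; E/D; F; G] holding=A  ← match
         pickup(C) → towers=[B; E/D; F; G/A] holding=C

unstack(A, G)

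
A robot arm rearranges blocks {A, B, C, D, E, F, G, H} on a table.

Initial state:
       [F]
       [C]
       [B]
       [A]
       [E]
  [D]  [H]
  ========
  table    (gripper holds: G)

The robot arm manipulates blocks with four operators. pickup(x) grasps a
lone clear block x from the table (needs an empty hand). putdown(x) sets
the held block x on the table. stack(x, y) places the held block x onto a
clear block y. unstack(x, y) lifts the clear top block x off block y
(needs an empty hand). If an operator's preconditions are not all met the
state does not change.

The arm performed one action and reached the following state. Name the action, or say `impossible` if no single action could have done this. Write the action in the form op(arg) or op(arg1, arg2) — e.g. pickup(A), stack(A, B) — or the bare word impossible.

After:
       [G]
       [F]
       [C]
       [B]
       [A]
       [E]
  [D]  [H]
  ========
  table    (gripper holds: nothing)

stack(G, F)

target: towers=[D; H/E/A/B/C/F/G] holding=-
        putdown(G) → towers=[D; G; H/E/A/B/C/F] holding=-
       stack(G, F) → towers=[D; H/E/A/B/C/F/G] holding=-  ← match
       stack(G, D) → towers=[D/G; H/E/A/B/C/F] holding=-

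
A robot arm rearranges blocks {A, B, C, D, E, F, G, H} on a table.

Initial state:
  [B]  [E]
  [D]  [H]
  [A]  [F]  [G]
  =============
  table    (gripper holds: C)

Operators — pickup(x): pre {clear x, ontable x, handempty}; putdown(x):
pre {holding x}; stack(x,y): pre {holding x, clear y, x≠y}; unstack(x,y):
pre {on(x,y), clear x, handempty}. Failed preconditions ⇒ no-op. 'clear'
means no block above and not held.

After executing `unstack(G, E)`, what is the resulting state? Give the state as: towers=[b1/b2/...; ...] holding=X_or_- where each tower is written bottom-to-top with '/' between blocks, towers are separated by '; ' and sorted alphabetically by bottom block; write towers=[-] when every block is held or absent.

towers=[A/D/B; F/H/E; G] holding=C

before: towers=[A/D/B; F/H/E; G] holding=C
pre[unstack(G, E)]: on(G,E) no, clear(G) yes, handempty no
on(G,E), handempty unmet → unstack(G, E) is a no-op
after:  towers=[A/D/B; F/H/E; G] holding=C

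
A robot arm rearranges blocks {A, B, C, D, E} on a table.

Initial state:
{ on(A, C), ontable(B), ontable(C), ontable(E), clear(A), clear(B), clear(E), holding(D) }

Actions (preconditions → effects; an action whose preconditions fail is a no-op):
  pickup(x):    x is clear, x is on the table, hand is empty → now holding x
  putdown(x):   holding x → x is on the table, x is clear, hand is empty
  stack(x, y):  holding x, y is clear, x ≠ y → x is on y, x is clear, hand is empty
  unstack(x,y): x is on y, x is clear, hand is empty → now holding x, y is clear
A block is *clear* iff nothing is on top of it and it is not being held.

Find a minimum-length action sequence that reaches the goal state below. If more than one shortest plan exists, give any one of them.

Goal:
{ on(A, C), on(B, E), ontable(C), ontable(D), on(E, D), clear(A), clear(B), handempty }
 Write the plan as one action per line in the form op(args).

putdown(D)
pickup(E)
stack(E, D)
pickup(B)
stack(B, E)

step 1 (putdown(D)): towers=[B; C/A; D; E] holding=-
step 2 (pickup(E)): towers=[B; C/A; D] holding=E
step 3 (stack(E, D)): towers=[B; C/A; D/E] holding=-
step 4 (pickup(B)): towers=[C/A; D/E] holding=B
step 5 (stack(B, E)): towers=[C/A; D/E/B] holding=-
goal check: towers=[C/A; D/E/B] holding=- — reached (length 5, optimal by BFS)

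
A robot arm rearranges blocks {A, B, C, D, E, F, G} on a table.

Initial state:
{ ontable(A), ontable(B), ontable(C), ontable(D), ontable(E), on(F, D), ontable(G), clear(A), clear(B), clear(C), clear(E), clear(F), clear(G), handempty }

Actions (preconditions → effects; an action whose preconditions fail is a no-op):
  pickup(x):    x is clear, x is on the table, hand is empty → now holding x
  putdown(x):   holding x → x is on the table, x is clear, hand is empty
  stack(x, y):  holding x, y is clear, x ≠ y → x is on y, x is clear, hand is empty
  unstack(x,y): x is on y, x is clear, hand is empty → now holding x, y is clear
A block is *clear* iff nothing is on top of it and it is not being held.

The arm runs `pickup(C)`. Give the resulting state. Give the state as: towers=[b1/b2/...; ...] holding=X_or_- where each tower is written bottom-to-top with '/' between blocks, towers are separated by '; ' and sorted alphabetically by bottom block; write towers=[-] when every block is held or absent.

towers=[A; B; D/F; E; G] holding=C

before: towers=[A; B; C; D/F; E; G] holding=-
pre[pickup(C)]: clear(C) yes, ontable(C) yes, handempty yes
all met → apply pickup(C)
after:  towers=[A; B; D/F; E; G] holding=C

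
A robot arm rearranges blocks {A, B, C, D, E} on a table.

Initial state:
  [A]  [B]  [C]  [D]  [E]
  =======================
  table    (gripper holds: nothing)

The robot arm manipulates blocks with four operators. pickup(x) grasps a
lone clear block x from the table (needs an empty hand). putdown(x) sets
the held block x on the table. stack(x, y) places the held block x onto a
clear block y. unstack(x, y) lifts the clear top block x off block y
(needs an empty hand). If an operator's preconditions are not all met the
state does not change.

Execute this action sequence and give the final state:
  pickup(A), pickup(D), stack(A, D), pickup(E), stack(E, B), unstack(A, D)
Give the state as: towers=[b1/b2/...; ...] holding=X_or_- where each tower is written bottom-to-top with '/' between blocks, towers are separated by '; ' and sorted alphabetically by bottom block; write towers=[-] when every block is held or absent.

towers=[B/E; C; D] holding=A

step 1 (pickup(A)): towers=[B; C; D; E] holding=A
step 2 (pickup(D)) [no-op]: towers=[B; C; D; E] holding=A
step 3 (stack(A, D)): towers=[B; C; D/A; E] holding=-
step 4 (pickup(E)): towers=[B; C; D/A] holding=E
step 5 (stack(E, B)): towers=[B/E; C; D/A] holding=-
step 6 (unstack(A, D)): towers=[B/E; C; D] holding=A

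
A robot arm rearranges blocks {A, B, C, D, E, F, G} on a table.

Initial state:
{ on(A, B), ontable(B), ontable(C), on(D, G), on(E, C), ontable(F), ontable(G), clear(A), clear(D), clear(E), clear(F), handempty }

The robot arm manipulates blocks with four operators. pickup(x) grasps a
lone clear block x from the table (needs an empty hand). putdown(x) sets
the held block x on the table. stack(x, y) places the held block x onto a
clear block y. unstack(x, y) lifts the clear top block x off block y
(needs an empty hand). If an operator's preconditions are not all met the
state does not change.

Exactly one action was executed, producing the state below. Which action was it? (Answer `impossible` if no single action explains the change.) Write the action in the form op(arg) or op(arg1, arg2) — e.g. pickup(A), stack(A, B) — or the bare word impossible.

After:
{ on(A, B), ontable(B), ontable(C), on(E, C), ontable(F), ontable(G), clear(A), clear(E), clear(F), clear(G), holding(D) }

unstack(D, G)

target: towers=[B/A; C/E; F; G] holding=D
         pickup(F) → towers=[B/A; C/E; G/D] holding=F
     unstack(D, G) → towers=[B/A; C/E; F; G] holding=D  ← match
     unstack(A, B) → towers=[B; C/E; F; G/D] holding=A
     unstack(E, C) → towers=[B/A; C; F; G/D] holding=E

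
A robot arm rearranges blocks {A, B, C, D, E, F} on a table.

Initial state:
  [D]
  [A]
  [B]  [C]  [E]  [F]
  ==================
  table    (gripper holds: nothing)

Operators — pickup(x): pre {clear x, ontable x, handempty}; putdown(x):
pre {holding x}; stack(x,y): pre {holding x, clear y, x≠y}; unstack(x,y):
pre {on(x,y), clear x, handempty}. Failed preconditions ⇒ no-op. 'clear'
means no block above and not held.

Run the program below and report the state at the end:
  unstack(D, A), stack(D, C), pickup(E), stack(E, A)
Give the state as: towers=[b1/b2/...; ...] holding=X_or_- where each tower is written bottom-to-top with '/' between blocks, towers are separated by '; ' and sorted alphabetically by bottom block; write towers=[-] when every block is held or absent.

step 1 (unstack(D, A)): towers=[B/A; C; E; F] holding=D
step 2 (stack(D, C)): towers=[B/A; C/D; E; F] holding=-
step 3 (pickup(E)): towers=[B/A; C/D; F] holding=E
step 4 (stack(E, A)): towers=[B/A/E; C/D; F] holding=-

towers=[B/A/E; C/D; F] holding=-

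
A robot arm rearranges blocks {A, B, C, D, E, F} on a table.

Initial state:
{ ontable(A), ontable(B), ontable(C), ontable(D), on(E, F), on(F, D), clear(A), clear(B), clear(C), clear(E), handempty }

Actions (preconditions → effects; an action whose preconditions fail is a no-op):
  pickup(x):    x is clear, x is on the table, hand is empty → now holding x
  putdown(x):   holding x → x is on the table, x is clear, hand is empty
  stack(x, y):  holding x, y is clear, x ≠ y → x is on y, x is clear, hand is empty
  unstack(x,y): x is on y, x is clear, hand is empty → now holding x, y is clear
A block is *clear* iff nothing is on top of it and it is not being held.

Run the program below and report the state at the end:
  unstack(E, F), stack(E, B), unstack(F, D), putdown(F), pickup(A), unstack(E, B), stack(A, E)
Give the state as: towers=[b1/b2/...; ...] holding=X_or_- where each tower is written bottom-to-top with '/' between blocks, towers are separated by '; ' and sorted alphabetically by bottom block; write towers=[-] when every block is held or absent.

towers=[B/E/A; C; D; F] holding=-

step 1 (unstack(E, F)): towers=[A; B; C; D/F] holding=E
step 2 (stack(E, B)): towers=[A; B/E; C; D/F] holding=-
step 3 (unstack(F, D)): towers=[A; B/E; C; D] holding=F
step 4 (putdown(F)): towers=[A; B/E; C; D; F] holding=-
step 5 (pickup(A)): towers=[B/E; C; D; F] holding=A
step 6 (unstack(E, B)) [no-op]: towers=[B/E; C; D; F] holding=A
step 7 (stack(A, E)): towers=[B/E/A; C; D; F] holding=-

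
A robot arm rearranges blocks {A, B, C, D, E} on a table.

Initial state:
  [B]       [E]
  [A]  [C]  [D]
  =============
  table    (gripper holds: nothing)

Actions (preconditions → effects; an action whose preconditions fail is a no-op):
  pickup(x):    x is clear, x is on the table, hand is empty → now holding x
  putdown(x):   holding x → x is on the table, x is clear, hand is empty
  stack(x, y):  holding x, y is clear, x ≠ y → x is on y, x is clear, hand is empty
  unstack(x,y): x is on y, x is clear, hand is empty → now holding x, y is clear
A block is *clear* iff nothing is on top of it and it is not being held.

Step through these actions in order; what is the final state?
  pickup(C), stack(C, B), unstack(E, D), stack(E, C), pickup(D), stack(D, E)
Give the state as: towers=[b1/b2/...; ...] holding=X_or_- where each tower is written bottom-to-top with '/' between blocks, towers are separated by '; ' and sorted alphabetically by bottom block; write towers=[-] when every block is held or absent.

towers=[A/B/C/E/D] holding=-

step 1 (pickup(C)): towers=[A/B; D/E] holding=C
step 2 (stack(C, B)): towers=[A/B/C; D/E] holding=-
step 3 (unstack(E, D)): towers=[A/B/C; D] holding=E
step 4 (stack(E, C)): towers=[A/B/C/E; D] holding=-
step 5 (pickup(D)): towers=[A/B/C/E] holding=D
step 6 (stack(D, E)): towers=[A/B/C/E/D] holding=-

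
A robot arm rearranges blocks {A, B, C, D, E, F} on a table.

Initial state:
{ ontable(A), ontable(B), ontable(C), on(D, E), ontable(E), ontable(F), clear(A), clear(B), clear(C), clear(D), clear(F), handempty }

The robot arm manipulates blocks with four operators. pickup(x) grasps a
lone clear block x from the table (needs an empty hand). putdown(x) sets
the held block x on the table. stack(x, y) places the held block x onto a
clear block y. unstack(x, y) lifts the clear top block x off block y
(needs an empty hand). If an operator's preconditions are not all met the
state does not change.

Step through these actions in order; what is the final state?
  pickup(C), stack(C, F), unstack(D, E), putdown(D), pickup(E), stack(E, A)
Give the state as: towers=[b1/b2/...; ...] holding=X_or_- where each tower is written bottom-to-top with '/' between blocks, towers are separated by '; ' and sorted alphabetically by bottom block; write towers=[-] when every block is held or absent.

towers=[A/E; B; D; F/C] holding=-

step 1 (pickup(C)): towers=[A; B; E/D; F] holding=C
step 2 (stack(C, F)): towers=[A; B; E/D; F/C] holding=-
step 3 (unstack(D, E)): towers=[A; B; E; F/C] holding=D
step 4 (putdown(D)): towers=[A; B; D; E; F/C] holding=-
step 5 (pickup(E)): towers=[A; B; D; F/C] holding=E
step 6 (stack(E, A)): towers=[A/E; B; D; F/C] holding=-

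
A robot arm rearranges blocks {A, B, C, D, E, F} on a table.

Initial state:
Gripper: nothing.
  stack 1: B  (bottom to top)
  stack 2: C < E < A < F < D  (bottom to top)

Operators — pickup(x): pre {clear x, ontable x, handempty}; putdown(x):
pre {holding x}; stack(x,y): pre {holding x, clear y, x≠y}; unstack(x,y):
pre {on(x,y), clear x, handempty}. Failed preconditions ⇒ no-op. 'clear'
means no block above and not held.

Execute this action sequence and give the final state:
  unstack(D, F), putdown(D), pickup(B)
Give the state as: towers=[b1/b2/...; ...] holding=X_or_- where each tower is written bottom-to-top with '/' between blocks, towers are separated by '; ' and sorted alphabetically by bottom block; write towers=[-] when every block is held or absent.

step 1 (unstack(D, F)): towers=[B; C/E/A/F] holding=D
step 2 (putdown(D)): towers=[B; C/E/A/F; D] holding=-
step 3 (pickup(B)): towers=[C/E/A/F; D] holding=B

towers=[C/E/A/F; D] holding=B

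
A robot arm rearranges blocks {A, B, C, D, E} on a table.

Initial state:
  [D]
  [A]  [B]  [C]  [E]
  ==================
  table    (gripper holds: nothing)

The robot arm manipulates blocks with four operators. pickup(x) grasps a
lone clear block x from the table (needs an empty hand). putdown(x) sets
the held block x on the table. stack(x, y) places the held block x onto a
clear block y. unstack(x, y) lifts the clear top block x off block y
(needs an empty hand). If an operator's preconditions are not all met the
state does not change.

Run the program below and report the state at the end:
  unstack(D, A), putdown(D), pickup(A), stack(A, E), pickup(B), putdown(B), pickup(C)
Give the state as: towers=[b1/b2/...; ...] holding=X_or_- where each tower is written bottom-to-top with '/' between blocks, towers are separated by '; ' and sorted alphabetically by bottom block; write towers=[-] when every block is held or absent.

step 1 (unstack(D, A)): towers=[A; B; C; E] holding=D
step 2 (putdown(D)): towers=[A; B; C; D; E] holding=-
step 3 (pickup(A)): towers=[B; C; D; E] holding=A
step 4 (stack(A, E)): towers=[B; C; D; E/A] holding=-
step 5 (pickup(B)): towers=[C; D; E/A] holding=B
step 6 (putdown(B)): towers=[B; C; D; E/A] holding=-
step 7 (pickup(C)): towers=[B; D; E/A] holding=C

towers=[B; D; E/A] holding=C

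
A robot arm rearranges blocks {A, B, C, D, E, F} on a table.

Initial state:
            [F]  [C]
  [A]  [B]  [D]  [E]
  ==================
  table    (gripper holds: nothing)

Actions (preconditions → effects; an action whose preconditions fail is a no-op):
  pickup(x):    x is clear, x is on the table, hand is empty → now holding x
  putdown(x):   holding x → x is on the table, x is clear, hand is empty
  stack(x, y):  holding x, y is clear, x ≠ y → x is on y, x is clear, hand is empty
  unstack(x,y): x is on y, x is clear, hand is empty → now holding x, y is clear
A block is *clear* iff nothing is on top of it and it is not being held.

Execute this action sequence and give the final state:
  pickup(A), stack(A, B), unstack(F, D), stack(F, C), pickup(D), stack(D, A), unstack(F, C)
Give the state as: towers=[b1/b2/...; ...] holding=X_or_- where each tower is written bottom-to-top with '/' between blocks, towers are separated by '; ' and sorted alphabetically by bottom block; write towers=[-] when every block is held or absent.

step 1 (pickup(A)): towers=[B; D/F; E/C] holding=A
step 2 (stack(A, B)): towers=[B/A; D/F; E/C] holding=-
step 3 (unstack(F, D)): towers=[B/A; D; E/C] holding=F
step 4 (stack(F, C)): towers=[B/A; D; E/C/F] holding=-
step 5 (pickup(D)): towers=[B/A; E/C/F] holding=D
step 6 (stack(D, A)): towers=[B/A/D; E/C/F] holding=-
step 7 (unstack(F, C)): towers=[B/A/D; E/C] holding=F

towers=[B/A/D; E/C] holding=F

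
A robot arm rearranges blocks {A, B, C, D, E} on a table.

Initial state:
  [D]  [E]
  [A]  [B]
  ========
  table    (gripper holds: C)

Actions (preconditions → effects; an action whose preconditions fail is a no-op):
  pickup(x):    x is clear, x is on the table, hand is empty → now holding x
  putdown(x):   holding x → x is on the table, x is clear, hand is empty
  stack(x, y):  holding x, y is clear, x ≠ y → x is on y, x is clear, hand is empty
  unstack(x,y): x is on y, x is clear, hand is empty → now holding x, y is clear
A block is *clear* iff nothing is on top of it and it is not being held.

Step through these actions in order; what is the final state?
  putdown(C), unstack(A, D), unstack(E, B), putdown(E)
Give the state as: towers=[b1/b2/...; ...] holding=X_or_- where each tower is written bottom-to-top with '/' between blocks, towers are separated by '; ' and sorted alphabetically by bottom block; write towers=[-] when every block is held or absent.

step 1 (putdown(C)): towers=[A/D; B/E; C] holding=-
step 2 (unstack(A, D)) [no-op]: towers=[A/D; B/E; C] holding=-
step 3 (unstack(E, B)): towers=[A/D; B; C] holding=E
step 4 (putdown(E)): towers=[A/D; B; C; E] holding=-

towers=[A/D; B; C; E] holding=-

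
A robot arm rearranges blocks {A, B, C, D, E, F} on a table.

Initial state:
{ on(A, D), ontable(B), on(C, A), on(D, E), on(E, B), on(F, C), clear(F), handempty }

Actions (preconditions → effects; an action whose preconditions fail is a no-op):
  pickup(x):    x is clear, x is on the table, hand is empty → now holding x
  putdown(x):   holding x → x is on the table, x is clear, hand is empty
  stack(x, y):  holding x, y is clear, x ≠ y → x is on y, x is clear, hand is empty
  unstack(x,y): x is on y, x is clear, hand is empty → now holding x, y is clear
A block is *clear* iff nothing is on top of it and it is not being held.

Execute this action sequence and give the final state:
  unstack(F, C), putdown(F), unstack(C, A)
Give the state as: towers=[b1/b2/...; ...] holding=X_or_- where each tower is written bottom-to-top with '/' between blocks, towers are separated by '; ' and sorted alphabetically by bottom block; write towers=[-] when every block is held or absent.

towers=[B/E/D/A; F] holding=C

step 1 (unstack(F, C)): towers=[B/E/D/A/C] holding=F
step 2 (putdown(F)): towers=[B/E/D/A/C; F] holding=-
step 3 (unstack(C, A)): towers=[B/E/D/A; F] holding=C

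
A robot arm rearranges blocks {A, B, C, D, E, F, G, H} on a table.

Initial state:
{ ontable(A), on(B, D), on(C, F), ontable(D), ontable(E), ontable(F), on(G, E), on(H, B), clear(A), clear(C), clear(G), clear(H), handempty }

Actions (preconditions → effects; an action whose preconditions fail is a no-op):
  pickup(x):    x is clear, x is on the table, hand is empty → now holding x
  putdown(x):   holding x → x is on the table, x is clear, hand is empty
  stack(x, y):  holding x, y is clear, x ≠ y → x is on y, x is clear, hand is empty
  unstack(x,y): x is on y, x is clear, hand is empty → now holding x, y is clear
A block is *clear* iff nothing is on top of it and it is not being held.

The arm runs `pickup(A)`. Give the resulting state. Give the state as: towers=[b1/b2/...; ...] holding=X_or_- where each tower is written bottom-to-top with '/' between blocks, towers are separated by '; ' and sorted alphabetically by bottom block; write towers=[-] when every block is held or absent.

towers=[D/B/H; E/G; F/C] holding=A

before: towers=[A; D/B/H; E/G; F/C] holding=-
pre[pickup(A)]: clear(A) ✓, ontable(A) ✓, handempty ✓
all met → apply pickup(A)
after:  towers=[D/B/H; E/G; F/C] holding=A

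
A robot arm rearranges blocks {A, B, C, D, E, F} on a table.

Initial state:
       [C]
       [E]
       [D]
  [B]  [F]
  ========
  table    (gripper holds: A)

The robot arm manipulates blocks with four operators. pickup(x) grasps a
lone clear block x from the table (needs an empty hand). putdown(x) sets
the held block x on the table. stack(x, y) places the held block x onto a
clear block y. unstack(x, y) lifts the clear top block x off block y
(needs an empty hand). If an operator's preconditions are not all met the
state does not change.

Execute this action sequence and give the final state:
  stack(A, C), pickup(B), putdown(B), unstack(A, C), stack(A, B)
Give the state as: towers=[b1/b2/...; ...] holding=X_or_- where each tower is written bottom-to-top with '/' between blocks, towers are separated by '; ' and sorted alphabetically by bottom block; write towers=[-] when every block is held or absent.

step 1 (stack(A, C)): towers=[B; F/D/E/C/A] holding=-
step 2 (pickup(B)): towers=[F/D/E/C/A] holding=B
step 3 (putdown(B)): towers=[B; F/D/E/C/A] holding=-
step 4 (unstack(A, C)): towers=[B; F/D/E/C] holding=A
step 5 (stack(A, B)): towers=[B/A; F/D/E/C] holding=-

towers=[B/A; F/D/E/C] holding=-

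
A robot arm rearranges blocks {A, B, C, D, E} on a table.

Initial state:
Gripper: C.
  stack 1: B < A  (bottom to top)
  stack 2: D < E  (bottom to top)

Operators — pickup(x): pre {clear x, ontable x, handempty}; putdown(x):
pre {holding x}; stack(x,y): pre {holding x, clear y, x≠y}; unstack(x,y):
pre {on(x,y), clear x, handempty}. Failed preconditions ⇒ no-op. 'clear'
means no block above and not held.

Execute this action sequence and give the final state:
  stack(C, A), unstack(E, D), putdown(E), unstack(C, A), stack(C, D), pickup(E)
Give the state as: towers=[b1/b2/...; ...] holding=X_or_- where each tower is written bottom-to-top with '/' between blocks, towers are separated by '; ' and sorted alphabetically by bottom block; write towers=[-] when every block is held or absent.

towers=[B/A; D/C] holding=E

step 1 (stack(C, A)): towers=[B/A/C; D/E] holding=-
step 2 (unstack(E, D)): towers=[B/A/C; D] holding=E
step 3 (putdown(E)): towers=[B/A/C; D; E] holding=-
step 4 (unstack(C, A)): towers=[B/A; D; E] holding=C
step 5 (stack(C, D)): towers=[B/A; D/C; E] holding=-
step 6 (pickup(E)): towers=[B/A; D/C] holding=E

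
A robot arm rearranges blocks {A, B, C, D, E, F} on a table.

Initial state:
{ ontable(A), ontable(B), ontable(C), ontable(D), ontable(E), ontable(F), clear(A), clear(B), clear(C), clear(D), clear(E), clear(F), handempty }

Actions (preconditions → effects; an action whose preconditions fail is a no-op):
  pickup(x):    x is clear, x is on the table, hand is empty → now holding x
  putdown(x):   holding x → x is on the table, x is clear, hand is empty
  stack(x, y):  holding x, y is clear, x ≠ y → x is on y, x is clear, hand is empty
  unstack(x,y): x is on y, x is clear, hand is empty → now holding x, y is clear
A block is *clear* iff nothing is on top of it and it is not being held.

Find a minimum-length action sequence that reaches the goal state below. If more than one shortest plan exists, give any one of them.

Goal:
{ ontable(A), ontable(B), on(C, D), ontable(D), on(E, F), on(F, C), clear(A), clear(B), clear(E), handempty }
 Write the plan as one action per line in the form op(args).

pickup(C)
stack(C, D)
pickup(F)
stack(F, C)
pickup(E)
stack(E, F)

step 1 (pickup(C)): towers=[A; B; D; E; F] holding=C
step 2 (stack(C, D)): towers=[A; B; D/C; E; F] holding=-
step 3 (pickup(F)): towers=[A; B; D/C; E] holding=F
step 4 (stack(F, C)): towers=[A; B; D/C/F; E] holding=-
step 5 (pickup(E)): towers=[A; B; D/C/F] holding=E
step 6 (stack(E, F)): towers=[A; B; D/C/F/E] holding=-
goal check: towers=[A; B; D/C/F/E] holding=- — reached (length 6, optimal by BFS)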